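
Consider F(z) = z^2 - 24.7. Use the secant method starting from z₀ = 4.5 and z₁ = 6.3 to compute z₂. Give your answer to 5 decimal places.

F(4.5) = -4.4500000, F(6.3) = 14.9900000
z₂ = 6.3000000 − 14.9900000·(6.3000000 − 4.5000000) / (14.9900000 − (-4.4500000)) = 6.3000000 − (26.9820000)/(19.4400000) = 4.9120370

4.91204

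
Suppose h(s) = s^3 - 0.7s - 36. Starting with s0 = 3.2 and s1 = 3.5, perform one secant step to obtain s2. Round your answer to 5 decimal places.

h(3.2) = -5.4720000, h(3.5) = 4.4250000
s2 = 3.5000000 − 4.4250000·(3.5000000 − 3.2000000) / (4.4250000 − (-5.4720000)) = 3.5000000 − (1.3275000)/(9.8970000) = 3.3658684

3.36587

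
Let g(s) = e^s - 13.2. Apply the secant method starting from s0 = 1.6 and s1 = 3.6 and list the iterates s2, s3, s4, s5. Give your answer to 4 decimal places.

2.1212, 2.3755, 2.6328, 2.5747

g(1.6) = -8.246968, g(3.6) = 23.398234
s2 = 3.600000 − 23.398234·(3.600000 − 1.600000) / (23.398234 − (-8.246968)) = 3.600000 − (46.796469)/(31.645202) = 2.121214
g(2.121214) = -4.858739
s3 = 2.121214 − (-4.858739)·(2.121214 − 3.600000) / (-4.858739 − 23.398234) = 2.121214 − (7.185033)/(-28.256973) = 2.375489
g(2.375489) = -2.443727
s4 = 2.375489 − (-2.443727)·(2.375489 − 2.121214) / (-2.443727 − (-4.858739)) = 2.375489 − (-0.621378)/(2.415012) = 2.632787
g(2.632787) = 0.712493
s5 = 2.632787 − 0.712493·(2.632787 − 2.375489) / (0.712493 − (-2.443727)) = 2.632787 − (0.183323)/(3.156220) = 2.574704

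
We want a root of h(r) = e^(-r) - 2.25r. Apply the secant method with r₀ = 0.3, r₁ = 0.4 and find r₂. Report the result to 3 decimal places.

h(0.3) = 0.06582, h(0.4) = -0.22968
r₂ = 0.40000 − (-0.22968)·(0.40000 − 0.30000) / (-0.22968 − 0.06582) = 0.40000 − (-0.02297)/(-0.29550) = 0.32227

0.322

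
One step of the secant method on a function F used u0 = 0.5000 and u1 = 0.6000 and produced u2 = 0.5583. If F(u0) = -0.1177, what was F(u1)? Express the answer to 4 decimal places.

The secant line through (0.5000, -0.1177) and (0.6000, F(u1)) crosses zero at u2 = 0.5583.
So (0.5000, -0.1177), (0.6000, F(u1)), (0.5583, 0) are collinear:
F(u1) = -0.1177 · (0.6000 − 0.5583) / (0.5000 − 0.5583) = -0.1177 · (0.041700)/(-0.058300) = 0.084187

0.0842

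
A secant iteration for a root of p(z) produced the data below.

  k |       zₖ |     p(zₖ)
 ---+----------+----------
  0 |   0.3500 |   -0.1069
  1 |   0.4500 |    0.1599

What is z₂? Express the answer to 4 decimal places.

z₂ = 0.4500 − 0.1599·(0.4500 − 0.3500) / (0.1599 − (-0.1069))
   = 0.4500 − (0.015990)/(0.266800) = 0.390067

0.3901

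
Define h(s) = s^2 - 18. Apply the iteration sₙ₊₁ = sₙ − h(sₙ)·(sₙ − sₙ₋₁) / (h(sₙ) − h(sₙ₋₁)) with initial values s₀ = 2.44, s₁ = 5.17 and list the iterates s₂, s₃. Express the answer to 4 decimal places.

4.0230, 4.2205

h(2.44) = -12.046400, h(5.17) = 8.728900
s₂ = 5.170000 − 8.728900·(5.170000 − 2.440000) / (8.728900 − (-12.046400)) = 5.170000 − (23.829897)/(20.775300) = 4.022970
h(4.022970) = -1.815714
s₃ = 4.022970 − (-1.815714)·(4.022970 − 5.170000) / (-1.815714 − 8.728900) = 4.022970 − (2.082679)/(-10.544614) = 4.220481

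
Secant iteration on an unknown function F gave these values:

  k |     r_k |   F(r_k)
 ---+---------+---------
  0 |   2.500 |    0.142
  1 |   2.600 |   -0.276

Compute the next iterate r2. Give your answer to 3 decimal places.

r2 = 2.600 − (-0.276)·(2.600 − 2.500) / (-0.276 − 0.142)
   = 2.600 − (-0.02760)/(-0.41800) = 2.53397

2.534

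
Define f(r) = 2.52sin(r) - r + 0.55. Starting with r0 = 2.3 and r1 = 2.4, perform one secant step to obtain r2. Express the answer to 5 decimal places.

f(2.3) = 0.1291771, f(2.4) = -0.1478328
r2 = 2.4000000 − (-0.1478328)·(2.4000000 − 2.3000000) / (-0.1478328 − 0.1291771) = 2.4000000 − (-0.0147833)/(-0.2770099) = 2.3466327

2.34663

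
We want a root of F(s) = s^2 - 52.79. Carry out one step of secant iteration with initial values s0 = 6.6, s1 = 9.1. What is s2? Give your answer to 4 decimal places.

7.1879

F(6.6) = -9.230000, F(9.1) = 30.020000
s2 = 9.100000 − 30.020000·(9.100000 − 6.600000) / (30.020000 − (-9.230000)) = 9.100000 − (75.050000)/(39.250000) = 7.187898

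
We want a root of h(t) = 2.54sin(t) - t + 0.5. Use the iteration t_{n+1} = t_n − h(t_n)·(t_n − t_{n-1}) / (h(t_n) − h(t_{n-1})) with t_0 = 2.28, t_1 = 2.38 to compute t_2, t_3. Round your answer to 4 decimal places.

2.3337, 2.3345

h(2.28) = 0.147557, h(2.38) = -0.127210
t_2 = 2.380000 − (-0.127210)·(2.380000 − 2.280000) / (-0.127210 − 0.147557) = 2.380000 − (-0.012721)/(-0.274767) = 2.333703
h(2.333703) = 0.002287
t_3 = 2.333703 − 0.002287·(2.333703 − 2.380000) / (0.002287 − (-0.127210)) = 2.333703 − (-0.000106)/(0.129497) = 2.334520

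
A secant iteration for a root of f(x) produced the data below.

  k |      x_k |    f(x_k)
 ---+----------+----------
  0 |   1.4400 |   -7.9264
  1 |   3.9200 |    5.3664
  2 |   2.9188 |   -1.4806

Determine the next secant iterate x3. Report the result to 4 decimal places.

3.1353

x3 = 2.9188 − (-1.4806)·(2.9188 − 3.9200) / (-1.4806 − 5.3664)
   = 2.9188 − (1.482377)/(-6.847000) = 3.135300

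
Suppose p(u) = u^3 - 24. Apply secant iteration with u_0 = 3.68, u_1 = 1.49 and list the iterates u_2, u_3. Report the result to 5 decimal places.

2.46394, 3.21976

p(3.68) = 25.8360320, p(1.49) = -20.6920510
u_2 = 1.4900000 − (-20.6920510)·(1.4900000 − 3.6800000) / (-20.6920510 − 25.8360320) = 1.4900000 − (45.3155917)/(-46.5280830) = 2.4639407
p(2.4639407) = -9.0414075
u_3 = 2.4639407 − (-9.0414075)·(2.4639407 − 1.4900000) / (-9.0414075 − (-20.6920510)) = 2.4639407 − (-8.8057944)/(11.6506435) = 3.2197611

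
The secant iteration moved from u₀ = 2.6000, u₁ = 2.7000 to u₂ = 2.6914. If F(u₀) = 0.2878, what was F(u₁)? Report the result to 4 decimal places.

-0.0271

The secant line through (2.6000, 0.2878) and (2.7000, F(u₁)) crosses zero at u₂ = 2.6914.
So (2.6000, 0.2878), (2.7000, F(u₁)), (2.6914, 0) are collinear:
F(u₁) = 0.2878 · (2.7000 − 2.6914) / (2.6000 − 2.6914) = 0.2878 · (0.008600)/(-0.091400) = -0.027080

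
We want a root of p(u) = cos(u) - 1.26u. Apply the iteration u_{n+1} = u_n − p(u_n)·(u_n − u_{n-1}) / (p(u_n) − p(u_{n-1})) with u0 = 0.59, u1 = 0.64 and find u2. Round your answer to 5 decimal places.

p(0.59) = 0.0875407, p(0.64) = -0.0043042
u2 = 0.6400000 − (-0.0043042)·(0.6400000 − 0.5900000) / (-0.0043042 − 0.0875407) = 0.6400000 − (-0.0002152)/(-0.0918449) = 0.6376568

0.63766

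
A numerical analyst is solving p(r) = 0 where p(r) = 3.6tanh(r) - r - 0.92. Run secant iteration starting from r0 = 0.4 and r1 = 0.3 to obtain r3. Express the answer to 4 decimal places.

0.3773

p(0.4) = 0.047816, p(0.3) = -0.171275
r2 = 0.300000 − (-0.171275)·(0.300000 − 0.400000) / (-0.171275 − 0.047816) = 0.300000 − (0.017127)/(-0.219091) = 0.378175
p(0.378175) = 0.001863
r3 = 0.378175 − 0.001863·(0.378175 − 0.300000) / (0.001863 − (-0.171275)) = 0.378175 − (0.000146)/(0.173137) = 0.377334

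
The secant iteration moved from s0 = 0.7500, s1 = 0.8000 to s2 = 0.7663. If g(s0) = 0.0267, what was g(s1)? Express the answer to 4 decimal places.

The secant line through (0.7500, 0.0267) and (0.8000, g(s1)) crosses zero at s2 = 0.7663.
So (0.7500, 0.0267), (0.8000, g(s1)), (0.7663, 0) are collinear:
g(s1) = 0.0267 · (0.8000 − 0.7663) / (0.7500 − 0.7663) = 0.0267 · (0.033700)/(-0.016300) = -0.055202

-0.0552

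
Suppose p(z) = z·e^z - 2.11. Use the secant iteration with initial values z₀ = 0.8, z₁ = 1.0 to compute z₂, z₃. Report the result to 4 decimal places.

p(0.8) = -0.329567, p(1.0) = 0.608282
z₂ = 1.000000 − 0.608282·(1.000000 − 0.800000) / (0.608282 − (-0.329567)) = 1.000000 − (0.121656)/(0.937849) = 0.870282
p(0.870282) = -0.032131
z₃ = 0.870282 − (-0.032131)·(0.870282 − 1.000000) / (-0.032131 − 0.608282) = 0.870282 − (0.004168)/(-0.640413) = 0.876790

0.8703, 0.8768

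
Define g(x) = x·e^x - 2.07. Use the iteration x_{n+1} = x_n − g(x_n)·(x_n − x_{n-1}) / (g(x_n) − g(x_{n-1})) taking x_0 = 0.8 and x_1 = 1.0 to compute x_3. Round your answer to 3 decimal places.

0.868

g(0.8) = -0.28957, g(1.0) = 0.64828
x_2 = 1.00000 − 0.64828·(1.00000 − 0.80000) / (0.64828 − (-0.28957)) = 1.00000 − (0.12966)/(0.93785) = 0.86175
g(0.86175) = -0.02997
x_3 = 0.86175 − (-0.02997)·(0.86175 − 1.00000) / (-0.02997 − 0.64828) = 0.86175 − (0.00414)/(-0.67826) = 0.86786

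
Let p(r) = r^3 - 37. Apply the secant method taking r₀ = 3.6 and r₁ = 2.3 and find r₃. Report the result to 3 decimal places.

3.370

p(3.6) = 9.65600, p(2.3) = -24.83300
r₂ = 2.30000 − (-24.83300)·(2.30000 − 3.60000) / (-24.83300 − 9.65600) = 2.30000 − (32.28290)/(-34.48900) = 3.23603
p(3.23603) = -3.11250
r₃ = 3.23603 − (-3.11250)·(3.23603 − 2.30000) / (-3.11250 − (-24.83300)) = 3.23603 − (-2.91341)/(21.72050) = 3.37017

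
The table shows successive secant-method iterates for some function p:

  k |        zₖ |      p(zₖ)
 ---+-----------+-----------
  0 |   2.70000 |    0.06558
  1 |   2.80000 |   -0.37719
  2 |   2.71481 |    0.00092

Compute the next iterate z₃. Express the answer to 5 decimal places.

z₃ = 2.71481 − 0.00092·(2.71481 − 2.80000) / (0.00092 − (-0.37719))
   = 2.71481 − (-0.0000784)/(0.3781100) = 2.7150173

2.71502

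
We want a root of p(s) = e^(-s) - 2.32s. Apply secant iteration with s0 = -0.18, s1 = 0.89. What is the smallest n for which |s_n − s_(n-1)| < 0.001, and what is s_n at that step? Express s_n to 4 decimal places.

n = 5, s_n = 0.3147

p(-0.18) = 1.614817, p(0.89) = -1.654144
s2 = 0.890000 − (-1.654144)·(1.070000)/(-3.268962) = 0.348564;  |Δ| = 0.541436
p(0.348564) = -0.102967
s3 = 0.348564 − (-0.102967)·(-0.541436)/(1.551177) = 0.312623;  |Δ| = 0.035940
p(0.312623) = 0.006239
s4 = 0.312623 − 0.006239·(-0.035940)/(0.109206) = 0.314677;  |Δ| = 0.002053
p(0.314677) = -0.000025
s5 = 0.314677 − (-0.000025)·(0.002053)/(-0.006265) = 0.314668;  |Δ| = 0.000008
|s5 − s4| = 0.000008 < 0.001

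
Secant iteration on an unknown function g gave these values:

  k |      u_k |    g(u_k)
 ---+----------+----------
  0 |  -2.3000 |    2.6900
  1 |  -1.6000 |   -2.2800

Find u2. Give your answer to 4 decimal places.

-1.9211

u2 = -1.6000 − (-2.2800)·(-1.6000 − (-2.3000)) / (-2.2800 − 2.6900)
   = -1.6000 − (-1.596000)/(-4.970000) = -1.921127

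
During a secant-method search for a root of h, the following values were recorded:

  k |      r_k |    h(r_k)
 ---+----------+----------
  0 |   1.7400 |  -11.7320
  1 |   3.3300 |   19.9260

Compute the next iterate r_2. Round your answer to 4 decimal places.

2.3292

r_2 = 3.3300 − 19.9260·(3.3300 − 1.7400) / (19.9260 − (-11.7320))
   = 3.3300 − (31.682340)/(31.658000) = 2.329231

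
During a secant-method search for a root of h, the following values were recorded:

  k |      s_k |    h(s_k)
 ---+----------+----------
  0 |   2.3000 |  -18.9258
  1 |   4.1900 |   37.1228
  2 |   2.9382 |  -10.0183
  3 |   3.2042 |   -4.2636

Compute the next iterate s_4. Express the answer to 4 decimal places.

3.4013

s_4 = 3.2042 − (-4.2636)·(3.2042 − 2.9382) / (-4.2636 − (-10.0183))
   = 3.2042 − (-1.134118)/(5.754700) = 3.401277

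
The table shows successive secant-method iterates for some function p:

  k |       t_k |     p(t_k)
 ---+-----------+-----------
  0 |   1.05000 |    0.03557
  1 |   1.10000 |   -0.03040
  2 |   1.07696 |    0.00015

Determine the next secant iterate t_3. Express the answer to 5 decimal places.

1.07707

t_3 = 1.07696 − 0.00015·(1.07696 − 1.10000) / (0.00015 − (-0.03040))
   = 1.07696 − (-0.0000035)/(0.0305500) = 1.0770731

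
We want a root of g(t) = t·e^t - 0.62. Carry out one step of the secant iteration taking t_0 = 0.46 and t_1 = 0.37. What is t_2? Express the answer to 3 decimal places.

g(0.46) = 0.10867, g(0.37) = -0.08434
t_2 = 0.37000 − (-0.08434)·(0.37000 − 0.46000) / (-0.08434 − 0.10867) = 0.37000 − (0.00759)/(-0.19301) = 0.40933

0.409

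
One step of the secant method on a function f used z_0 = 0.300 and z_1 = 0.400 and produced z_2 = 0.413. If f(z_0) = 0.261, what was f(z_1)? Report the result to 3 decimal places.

The secant line through (0.300, 0.261) and (0.400, f(z_1)) crosses zero at z_2 = 0.413.
So (0.300, 0.261), (0.400, f(z_1)), (0.413, 0) are collinear:
f(z_1) = 0.261 · (0.400 − 0.413) / (0.300 − 0.413) = 0.261 · (-0.01300)/(-0.11300) = 0.03003

0.030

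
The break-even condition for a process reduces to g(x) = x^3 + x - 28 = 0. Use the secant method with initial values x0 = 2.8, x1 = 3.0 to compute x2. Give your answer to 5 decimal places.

2.92378

g(2.8) = -3.2480000, g(3.0) = 2.0000000
x2 = 3.0000000 − 2.0000000·(3.0000000 − 2.8000000) / (2.0000000 − (-3.2480000)) = 3.0000000 − (0.4000000)/(5.2480000) = 2.9237805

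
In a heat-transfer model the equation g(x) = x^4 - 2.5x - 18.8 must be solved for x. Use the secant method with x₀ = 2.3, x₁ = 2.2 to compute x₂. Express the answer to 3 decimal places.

g(2.3) = 3.43410, g(2.2) = -0.87440
x₂ = 2.20000 − (-0.87440)·(2.20000 − 2.30000) / (-0.87440 − 3.43410) = 2.20000 − (0.08744)/(-4.30850) = 2.22029

2.220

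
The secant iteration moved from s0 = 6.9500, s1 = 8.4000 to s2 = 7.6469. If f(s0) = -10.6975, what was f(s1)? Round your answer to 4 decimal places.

11.5602

The secant line through (6.9500, -10.6975) and (8.4000, f(s1)) crosses zero at s2 = 7.6469.
So (6.9500, -10.6975), (8.4000, f(s1)), (7.6469, 0) are collinear:
f(s1) = -10.6975 · (8.4000 − 7.6469) / (6.9500 − 7.6469) = -10.6975 · (0.753100)/(-0.696900) = 11.560177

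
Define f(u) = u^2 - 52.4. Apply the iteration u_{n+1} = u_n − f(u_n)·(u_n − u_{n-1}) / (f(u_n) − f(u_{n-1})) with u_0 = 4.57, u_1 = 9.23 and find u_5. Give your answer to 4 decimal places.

f(4.57) = -31.515100, f(9.23) = 32.792900
u_2 = 9.230000 − 32.792900·(9.230000 − 4.570000) / (32.792900 − (-31.515100)) = 9.230000 − (152.814914)/(64.308000) = 6.853703
f(6.853703) = -5.426757
u_3 = 6.853703 − (-5.426757)·(6.853703 − 9.230000) / (-5.426757 − 32.792900) = 6.853703 − (12.895586)/(-38.219657) = 7.191110
f(7.191110) = -0.687936
u_4 = 7.191110 − (-0.687936)·(7.191110 − 6.853703) / (-0.687936 − (-5.426757)) = 7.191110 − (-0.232115)/(4.738821) = 7.240092
f(7.240092) = 0.018926
u_5 = 7.240092 − 0.018926·(7.240092 − 7.191110) / (0.018926 − (-0.687936)) = 7.240092 − (0.000927)/(0.706862) = 7.238780

7.2388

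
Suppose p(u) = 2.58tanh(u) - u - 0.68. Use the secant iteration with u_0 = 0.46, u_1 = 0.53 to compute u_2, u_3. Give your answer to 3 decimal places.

p(0.46) = -0.03038, p(0.53) = 0.04228
u_2 = 0.53000 − 0.04228·(0.53000 − 0.46000) / (0.04228 − (-0.03038)) = 0.53000 − (0.00296)/(0.07267) = 0.48927
p(0.48927) = 0.00111
u_3 = 0.48927 − 0.00111·(0.48927 − 0.53000) / (0.00111 − 0.04228) = 0.48927 − (-0.00005)/(-0.04117) = 0.48817

0.489, 0.488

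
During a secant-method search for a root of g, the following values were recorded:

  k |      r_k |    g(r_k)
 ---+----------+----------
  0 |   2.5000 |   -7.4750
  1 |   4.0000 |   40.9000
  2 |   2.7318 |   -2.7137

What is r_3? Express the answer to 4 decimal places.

r_3 = 2.7318 − (-2.7137)·(2.7318 − 4.0000) / (-2.7137 − 40.9000)
   = 2.7318 − (3.441514)/(-43.613700) = 2.810709

2.8107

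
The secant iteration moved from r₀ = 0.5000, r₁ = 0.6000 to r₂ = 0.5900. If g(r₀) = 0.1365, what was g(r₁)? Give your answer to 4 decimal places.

-0.0152

The secant line through (0.5000, 0.1365) and (0.6000, g(r₁)) crosses zero at r₂ = 0.5900.
So (0.5000, 0.1365), (0.6000, g(r₁)), (0.5900, 0) are collinear:
g(r₁) = 0.1365 · (0.6000 − 0.5900) / (0.5000 − 0.5900) = 0.1365 · (0.010000)/(-0.090000) = -0.015167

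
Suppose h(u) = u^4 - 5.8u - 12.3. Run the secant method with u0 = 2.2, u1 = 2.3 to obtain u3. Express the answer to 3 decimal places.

h(2.2) = -1.63440, h(2.3) = 2.34410
u2 = 2.30000 − 2.34410·(2.30000 − 2.20000) / (2.34410 − (-1.63440)) = 2.30000 − (0.23441)/(3.97850) = 2.24108
h(2.24108) = -0.07333
u3 = 2.24108 − (-0.07333)·(2.24108 − 2.30000) / (-0.07333 − 2.34410) = 2.24108 − (0.00432)/(-2.41743) = 2.24287

2.243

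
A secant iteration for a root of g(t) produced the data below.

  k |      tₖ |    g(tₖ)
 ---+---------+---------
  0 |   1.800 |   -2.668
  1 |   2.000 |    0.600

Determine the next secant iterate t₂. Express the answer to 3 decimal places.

1.963

t₂ = 2.000 − 0.600·(2.000 − 1.800) / (0.600 − (-2.668))
   = 2.000 − (0.12000)/(3.26800) = 1.96328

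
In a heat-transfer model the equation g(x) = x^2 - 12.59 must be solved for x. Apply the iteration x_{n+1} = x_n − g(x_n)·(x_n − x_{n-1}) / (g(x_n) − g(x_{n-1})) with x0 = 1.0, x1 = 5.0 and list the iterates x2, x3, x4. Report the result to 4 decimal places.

2.9317, 3.4354, 3.5592

g(1.0) = -11.590000, g(5.0) = 12.410000
x2 = 5.000000 − 12.410000·(5.000000 − 1.000000) / (12.410000 − (-11.590000)) = 5.000000 − (49.640000)/(24.000000) = 2.931667
g(2.931667) = -3.995331
x3 = 2.931667 − (-3.995331)·(2.931667 − 5.000000) / (-3.995331 − 12.410000) = 2.931667 − (8.263675)/(-16.405331) = 3.435386
g(3.435386) = -0.788126
x4 = 3.435386 − (-0.788126)·(3.435386 − 2.931667) / (-0.788126 − (-3.995331)) = 3.435386 − (-0.396994)/(3.207205) = 3.559167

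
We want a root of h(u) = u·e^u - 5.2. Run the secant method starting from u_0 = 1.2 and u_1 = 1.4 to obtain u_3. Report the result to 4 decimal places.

1.3490

h(1.2) = -1.215860, h(1.4) = 0.477280
u_2 = 1.400000 − 0.477280·(1.400000 − 1.200000) / (0.477280 − (-1.215860)) = 1.400000 − (0.095456)/(1.693140) = 1.343622
h(1.343622) = -0.050031
u_3 = 1.343622 − (-0.050031)·(1.343622 − 1.400000) / (-0.050031 − 0.477280) = 1.343622 − (0.002821)/(-0.527310) = 1.348971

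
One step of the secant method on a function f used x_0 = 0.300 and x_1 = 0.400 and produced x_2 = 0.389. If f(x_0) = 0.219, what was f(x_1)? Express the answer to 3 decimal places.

-0.027

The secant line through (0.300, 0.219) and (0.400, f(x_1)) crosses zero at x_2 = 0.389.
So (0.300, 0.219), (0.400, f(x_1)), (0.389, 0) are collinear:
f(x_1) = 0.219 · (0.400 − 0.389) / (0.300 − 0.389) = 0.219 · (0.01100)/(-0.08900) = -0.02707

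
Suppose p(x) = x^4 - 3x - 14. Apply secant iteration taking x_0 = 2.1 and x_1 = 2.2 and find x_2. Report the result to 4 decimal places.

2.1232

p(2.1) = -0.851900, p(2.2) = 2.825600
x_2 = 2.200000 − 2.825600·(2.200000 − 2.100000) / (2.825600 − (-0.851900)) = 2.200000 − (0.282560)/(3.677500) = 2.123165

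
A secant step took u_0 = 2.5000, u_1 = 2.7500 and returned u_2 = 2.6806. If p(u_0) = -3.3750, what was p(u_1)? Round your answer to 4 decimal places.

1.2969

The secant line through (2.5000, -3.3750) and (2.7500, p(u_1)) crosses zero at u_2 = 2.6806.
So (2.5000, -3.3750), (2.7500, p(u_1)), (2.6806, 0) are collinear:
p(u_1) = -3.3750 · (2.7500 − 2.6806) / (2.5000 − 2.6806) = -3.3750 · (0.069400)/(-0.180600) = 1.296927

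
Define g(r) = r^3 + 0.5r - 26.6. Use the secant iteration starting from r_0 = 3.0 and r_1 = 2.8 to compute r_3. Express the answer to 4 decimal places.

2.9294

g(3.0) = 1.900000, g(2.8) = -3.248000
r_2 = 2.800000 − (-3.248000)·(2.800000 − 3.000000) / (-3.248000 − 1.900000) = 2.800000 − (0.649600)/(-5.148000) = 2.926185
g(2.926185) = -0.081279
r_3 = 2.926185 − (-0.081279)·(2.926185 − 2.800000) / (-0.081279 − (-3.248000)) = 2.926185 − (-0.010256)/(3.166721) = 2.929424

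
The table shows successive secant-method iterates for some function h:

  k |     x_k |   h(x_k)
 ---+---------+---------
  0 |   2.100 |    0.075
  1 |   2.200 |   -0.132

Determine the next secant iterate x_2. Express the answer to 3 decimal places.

x_2 = 2.200 − (-0.132)·(2.200 − 2.100) / (-0.132 − 0.075)
   = 2.200 − (-0.01320)/(-0.20700) = 2.13623

2.136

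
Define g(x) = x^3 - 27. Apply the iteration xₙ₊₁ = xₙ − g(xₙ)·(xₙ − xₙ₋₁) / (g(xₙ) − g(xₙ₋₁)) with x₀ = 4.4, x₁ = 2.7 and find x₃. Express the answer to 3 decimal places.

3.012

g(4.4) = 58.18400, g(2.7) = -7.31700
x₂ = 2.70000 − (-7.31700)·(2.70000 − 4.40000) / (-7.31700 − 58.18400) = 2.70000 − (12.43890)/(-65.50100) = 2.88990
g(2.88990) = -2.86484
x₃ = 2.88990 − (-2.86484)·(2.88990 − 2.70000) / (-2.86484 − (-7.31700)) = 2.88990 − (-0.54404)/(4.45216) = 3.01210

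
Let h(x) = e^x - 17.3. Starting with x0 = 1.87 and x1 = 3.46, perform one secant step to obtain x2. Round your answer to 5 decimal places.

2.54870

h(1.87) = -10.8117036, h(3.46) = 14.5169765
x2 = 3.4600000 − 14.5169765·(3.4600000 − 1.8700000) / (14.5169765 − (-10.8117036)) = 3.4600000 − (23.0819927)/(25.3286801) = 2.5487013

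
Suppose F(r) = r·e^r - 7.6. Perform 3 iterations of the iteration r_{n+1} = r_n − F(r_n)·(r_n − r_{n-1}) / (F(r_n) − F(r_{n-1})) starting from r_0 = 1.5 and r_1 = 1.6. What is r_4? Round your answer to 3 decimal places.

F(1.5) = -0.87747, F(1.6) = 0.32485
r_2 = 1.60000 − 0.32485·(1.60000 − 1.50000) / (0.32485 − (-0.87747)) = 1.60000 − (0.03249)/(1.20232) = 1.57298
F(1.57298) = -0.01666
r_3 = 1.57298 − (-0.01666)·(1.57298 − 1.60000) / (-0.01666 − 0.32485) = 1.57298 − (0.00045)/(-0.34151) = 1.57430
F(1.57430) = -0.00030
r_4 = 1.57430 − (-0.00030)·(1.57430 − 1.57298) / (-0.00030 − (-0.01666)) = 1.57430 − (0.00000)/(0.01636) = 1.57432

1.574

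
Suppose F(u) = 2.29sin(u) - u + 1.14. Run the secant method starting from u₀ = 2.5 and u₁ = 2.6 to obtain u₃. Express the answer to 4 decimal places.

2.5037

F(2.5) = 0.010501, F(2.6) = -0.279502
u₂ = 2.600000 − (-0.279502)·(2.600000 − 2.500000) / (-0.279502 − 0.010501) = 2.600000 − (-0.027950)/(-0.290003) = 2.503621
F(2.503621) = 0.000228
u₃ = 2.503621 − 0.000228·(2.503621 − 2.600000) / (0.000228 − (-0.279502)) = 2.503621 − (-0.000022)/(0.279730) = 2.503700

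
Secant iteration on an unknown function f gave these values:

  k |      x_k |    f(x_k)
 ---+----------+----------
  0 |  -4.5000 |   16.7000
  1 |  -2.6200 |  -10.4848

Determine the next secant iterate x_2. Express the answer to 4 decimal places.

x_2 = -2.6200 − (-10.4848)·(-2.6200 − (-4.5000)) / (-10.4848 − 16.7000)
   = -2.6200 − (-19.711424)/(-27.184800) = -3.345090

-3.3451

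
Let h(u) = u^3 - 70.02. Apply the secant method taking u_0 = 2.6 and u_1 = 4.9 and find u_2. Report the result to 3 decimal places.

3.805

h(2.6) = -52.44400, h(4.9) = 47.62900
u_2 = 4.90000 − 47.62900·(4.90000 − 2.60000) / (47.62900 − (-52.44400)) = 4.90000 − (109.54670)/(100.07300) = 3.80533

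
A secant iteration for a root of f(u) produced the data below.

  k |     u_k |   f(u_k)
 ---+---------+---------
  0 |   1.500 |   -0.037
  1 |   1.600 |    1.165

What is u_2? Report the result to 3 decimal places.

1.503

u_2 = 1.600 − 1.165·(1.600 − 1.500) / (1.165 − (-0.037))
   = 1.600 − (0.11650)/(1.20200) = 1.50308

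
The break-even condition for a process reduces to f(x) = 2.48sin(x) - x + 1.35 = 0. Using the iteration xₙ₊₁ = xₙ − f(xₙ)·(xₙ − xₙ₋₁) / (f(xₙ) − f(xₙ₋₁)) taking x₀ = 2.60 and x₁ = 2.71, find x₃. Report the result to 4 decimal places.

f(2.60) = 0.028443, f(2.71) = -0.322572
x₂ = 2.710000 − (-0.322572)·(2.710000 − 2.600000) / (-0.322572 − 0.028443) = 2.710000 − (-0.035483)/(-0.351015) = 2.608914
f(2.608914) = 0.000537
x₃ = 2.608914 − 0.000537·(2.608914 − 2.710000) / (0.000537 − (-0.322572)) = 2.608914 − (-0.000054)/(0.323109) = 2.609082

2.6091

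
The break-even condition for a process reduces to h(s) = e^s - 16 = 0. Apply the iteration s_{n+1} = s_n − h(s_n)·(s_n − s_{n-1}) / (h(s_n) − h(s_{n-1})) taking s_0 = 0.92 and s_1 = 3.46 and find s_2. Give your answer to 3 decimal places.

h(0.92) = -13.49071, h(3.46) = 15.81698
s_2 = 3.46000 − 15.81698·(3.46000 − 0.92000) / (15.81698 − (-13.49071)) = 3.46000 − (40.17512)/(29.30769) = 2.08920

2.089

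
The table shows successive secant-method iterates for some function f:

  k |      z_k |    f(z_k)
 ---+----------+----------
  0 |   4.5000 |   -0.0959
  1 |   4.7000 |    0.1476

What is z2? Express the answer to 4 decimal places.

z2 = 4.7000 − 0.1476·(4.7000 − 4.5000) / (0.1476 − (-0.0959))
   = 4.7000 − (0.029520)/(0.243500) = 4.578768

4.5788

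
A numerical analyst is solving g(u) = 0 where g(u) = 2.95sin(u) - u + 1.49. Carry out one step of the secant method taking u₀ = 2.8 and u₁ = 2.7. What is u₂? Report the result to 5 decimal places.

g(2.8) = -0.3217850, g(2.7) = 0.0507706
u₂ = 2.7000000 − 0.0507706·(2.7000000 − 2.8000000) / (0.0507706 − (-0.3217850)) = 2.7000000 − (-0.0050771)/(0.3725556) = 2.7136277

2.71363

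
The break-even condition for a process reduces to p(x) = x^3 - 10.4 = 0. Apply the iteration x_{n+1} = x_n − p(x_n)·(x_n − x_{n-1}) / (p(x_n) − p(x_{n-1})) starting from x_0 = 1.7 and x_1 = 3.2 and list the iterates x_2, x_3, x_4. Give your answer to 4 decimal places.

1.9955, 2.1146, 2.1891

p(1.7) = -5.487000, p(3.2) = 22.368000
x_2 = 3.200000 − 22.368000·(3.200000 − 1.700000) / (22.368000 − (-5.487000)) = 3.200000 − (33.552000)/(27.855000) = 1.995477
p(1.995477) = -2.454158
x_3 = 1.995477 − (-2.454158)·(1.995477 − 3.200000) / (-2.454158 − 22.368000) = 1.995477 − (2.956091)/(-24.822158) = 2.114567
p(2.114567) = -0.944933
x_4 = 2.114567 − (-0.944933)·(2.114567 − 1.995477) / (-0.944933 − (-2.454158)) = 2.114567 − (-0.112533)/(1.509225) = 2.189131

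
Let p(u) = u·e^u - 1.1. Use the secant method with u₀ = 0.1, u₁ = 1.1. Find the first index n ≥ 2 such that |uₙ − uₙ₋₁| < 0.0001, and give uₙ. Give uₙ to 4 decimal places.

n = 7, uₙ = 0.6023

p(0.1) = -0.989483, p(1.1) = 2.204583
u₂ = 1.100000 − 2.204583·(1.000000)/(3.194066) = 0.409788;  |Δ| = 0.690212
p(0.409788) = -0.482655
u₃ = 0.409788 − (-0.482655)·(-0.690212)/(-2.687238) = 0.533757;  |Δ| = 0.123969
p(0.533757) = -0.189770
u₄ = 0.533757 − (-0.189770)·(0.123969)/(0.292886) = 0.614080;  |Δ| = 0.080323
p(0.614080) = 0.034794
u₅ = 0.614080 − 0.034794·(0.080323)/(0.224564) = 0.601635;  |Δ| = 0.012445
p(0.601635) = -0.001955
u₆ = 0.601635 − (-0.001955)·(-0.012445)/(-0.036749) = 0.602297;  |Δ| = 0.000662
p(0.602297) = -0.000019
u₇ = 0.602297 − (-0.000019)·(0.000662)/(0.001937) = 0.602304;  |Δ| = 0.000006
|u₇ − u₆| = 0.000006 < 0.0001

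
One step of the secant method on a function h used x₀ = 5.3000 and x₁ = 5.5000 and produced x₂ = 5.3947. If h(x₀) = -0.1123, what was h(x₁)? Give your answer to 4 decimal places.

0.1249

The secant line through (5.3000, -0.1123) and (5.5000, h(x₁)) crosses zero at x₂ = 5.3947.
So (5.3000, -0.1123), (5.5000, h(x₁)), (5.3947, 0) are collinear:
h(x₁) = -0.1123 · (5.5000 − 5.3947) / (5.3000 − 5.3947) = -0.1123 · (0.105300)/(-0.094700) = 0.124870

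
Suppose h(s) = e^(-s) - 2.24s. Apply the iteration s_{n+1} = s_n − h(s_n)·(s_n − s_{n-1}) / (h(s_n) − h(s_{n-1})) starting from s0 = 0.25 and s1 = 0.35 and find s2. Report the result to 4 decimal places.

0.3234

h(0.25) = 0.218801, h(0.35) = -0.079312
s2 = 0.350000 − (-0.079312)·(0.350000 − 0.250000) / (-0.079312 − 0.218801) = 0.350000 − (-0.007931)/(-0.298113) = 0.323395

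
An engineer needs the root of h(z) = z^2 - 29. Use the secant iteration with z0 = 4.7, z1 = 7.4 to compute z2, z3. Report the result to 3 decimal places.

5.271, 5.367

h(4.7) = -6.91000, h(7.4) = 25.76000
z2 = 7.40000 − 25.76000·(7.40000 − 4.70000) / (25.76000 − (-6.91000)) = 7.40000 − (69.55200)/(32.67000) = 5.27107
h(5.27107) = -1.21577
z3 = 5.27107 − (-1.21577)·(5.27107 − 7.40000) / (-1.21577 − 25.76000) = 5.27107 − (2.58829)/(-26.97577) = 5.36702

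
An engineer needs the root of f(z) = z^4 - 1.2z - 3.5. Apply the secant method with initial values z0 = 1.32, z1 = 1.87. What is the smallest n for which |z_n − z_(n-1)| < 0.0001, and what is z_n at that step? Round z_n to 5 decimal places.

n = 6, z_n = 1.51891

f(1.32) = -2.0480422, f(1.87) = 6.4843096
z2 = 1.8700000 − 6.4843096·(0.5500000)/(8.5323519) = 1.4520179;  |Δ| = 0.4179821
f(1.4520179) = -0.7972565
z3 = 1.4520179 − (-0.7972565)·(-0.4179821)/(-7.2815661) = 1.4977826;  |Δ| = 0.0457647
f(1.4977826) = -0.2647072
z4 = 1.4977826 − (-0.2647072)·(0.0457647)/(0.5325492) = 1.5205303;  |Δ| = 0.0227477
f(1.5205303) = 0.0207651
z5 = 1.5205303 − 0.0207651·(0.0227477)/(0.2854723) = 1.5188757;  |Δ| = 0.0016547
f(1.5188757) = -0.0004790
z6 = 1.5188757 − (-0.0004790)·(-0.0016547)/(-0.0212441) = 1.5189130;  |Δ| = 0.0000373
|z6 − z5| = 0.0000373 < 0.0001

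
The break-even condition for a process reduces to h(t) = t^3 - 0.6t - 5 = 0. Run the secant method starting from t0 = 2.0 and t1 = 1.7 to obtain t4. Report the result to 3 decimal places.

h(2.0) = 1.80000, h(1.7) = -1.10700
t2 = 1.70000 − (-1.10700)·(1.70000 − 2.00000) / (-1.10700 − 1.80000) = 1.70000 − (0.33210)/(-2.90700) = 1.81424
h(1.81424) = -0.11702
t3 = 1.81424 − (-0.11702)·(1.81424 − 1.70000) / (-0.11702 − (-1.10700)) = 1.81424 − (-0.01337)/(0.98998) = 1.82775
h(1.82775) = 0.00922
t4 = 1.82775 − 0.00922·(1.82775 − 1.81424) / (0.00922 − (-0.11702)) = 1.82775 − (0.00012)/(0.12623) = 1.82676

1.827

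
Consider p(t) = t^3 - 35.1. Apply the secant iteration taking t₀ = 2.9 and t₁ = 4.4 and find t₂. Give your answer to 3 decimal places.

3.164

p(2.9) = -10.71100, p(4.4) = 50.08400
t₂ = 4.40000 − 50.08400·(4.40000 − 2.90000) / (50.08400 − (-10.71100)) = 4.40000 − (75.12600)/(60.79500) = 3.16427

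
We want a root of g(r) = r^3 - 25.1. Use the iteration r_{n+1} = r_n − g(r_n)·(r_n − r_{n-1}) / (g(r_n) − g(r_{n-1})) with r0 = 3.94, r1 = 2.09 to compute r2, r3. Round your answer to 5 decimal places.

g(3.94) = 36.0629840, g(2.09) = -15.9706710
r2 = 2.0900000 − (-15.9706710)·(2.0900000 − 3.9400000) / (-15.9706710 − 36.0629840) = 2.0900000 − (29.5457414)/(-52.0336550) = 2.6578198
g(2.6578198) = -6.3251440
r3 = 2.6578198 − (-6.3251440)·(2.6578198 − 2.0900000) / (-6.3251440 − (-15.9706710)) = 2.6578198 − (-3.5915422)/(9.6455270) = 3.0301730

2.65782, 3.03017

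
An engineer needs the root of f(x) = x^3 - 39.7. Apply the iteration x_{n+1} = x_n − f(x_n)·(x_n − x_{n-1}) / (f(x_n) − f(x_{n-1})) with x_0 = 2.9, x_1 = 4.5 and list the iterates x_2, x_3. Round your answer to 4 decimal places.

f(2.9) = -15.311000, f(4.5) = 51.425000
x_2 = 4.500000 − 51.425000·(4.500000 − 2.900000) / (51.425000 − (-15.311000)) = 4.500000 − (82.280000)/(66.736000) = 3.267082
f(3.267082) = -4.827732
x_3 = 3.267082 − (-4.827732)·(3.267082 − 4.500000) / (-4.827732 − 51.425000) = 3.267082 − (5.952196)/(-56.252732) = 3.372894

3.2671, 3.3729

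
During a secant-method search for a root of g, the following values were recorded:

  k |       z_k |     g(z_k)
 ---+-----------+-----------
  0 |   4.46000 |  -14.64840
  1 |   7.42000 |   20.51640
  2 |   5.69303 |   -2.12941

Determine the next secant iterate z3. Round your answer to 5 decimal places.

z3 = 5.69303 − (-2.12941)·(5.69303 − 7.42000) / (-2.12941 − 20.51640)
   = 5.69303 − (3.6774272)/(-22.6458100) = 5.8554189

5.85542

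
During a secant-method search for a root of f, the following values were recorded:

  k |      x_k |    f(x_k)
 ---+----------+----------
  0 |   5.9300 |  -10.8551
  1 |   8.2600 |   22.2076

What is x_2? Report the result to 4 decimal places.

x_2 = 8.2600 − 22.2076·(8.2600 − 5.9300) / (22.2076 − (-10.8551))
   = 8.2600 − (51.743708)/(33.062700) = 6.694982

6.6950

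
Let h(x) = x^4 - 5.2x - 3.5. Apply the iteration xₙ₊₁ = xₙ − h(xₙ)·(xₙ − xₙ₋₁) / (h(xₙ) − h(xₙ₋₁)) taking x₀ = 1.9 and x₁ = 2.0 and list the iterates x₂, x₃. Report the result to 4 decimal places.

1.9142, 1.9153

h(1.9) = -0.347900, h(2.0) = 2.100000
x₂ = 2.000000 − 2.100000·(2.000000 − 1.900000) / (2.100000 − (-0.347900)) = 2.000000 − (0.210000)/(2.447900) = 1.914212
h(1.914212) = -0.027481
x₃ = 1.914212 − (-0.027481)·(1.914212 − 2.000000) / (-0.027481 − 2.100000) = 1.914212 − (0.002358)/(-2.127481) = 1.915320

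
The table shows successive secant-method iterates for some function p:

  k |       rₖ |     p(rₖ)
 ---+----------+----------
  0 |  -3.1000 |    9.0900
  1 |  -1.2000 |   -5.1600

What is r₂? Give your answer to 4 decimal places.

r₂ = -1.2000 − (-5.1600)·(-1.2000 − (-3.1000)) / (-5.1600 − 9.0900)
   = -1.2000 − (-9.804000)/(-14.250000) = -1.888000

-1.8880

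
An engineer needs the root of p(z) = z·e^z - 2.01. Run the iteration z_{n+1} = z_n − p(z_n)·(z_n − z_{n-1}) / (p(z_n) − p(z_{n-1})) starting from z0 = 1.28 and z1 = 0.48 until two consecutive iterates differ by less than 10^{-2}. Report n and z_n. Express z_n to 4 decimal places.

p(1.28) = 2.593699, p(0.48) = -1.234284
z2 = 0.480000 − (-1.234284)·(-0.800000)/(-3.827983) = 0.737950;  |Δ| = 0.257950
p(0.737950) = -0.466473
z3 = 0.737950 − (-0.466473)·(0.257950)/(0.767812) = 0.894663;  |Δ| = 0.156714
p(0.894663) = 0.178805
z4 = 0.894663 − 0.178805·(0.156714)/(0.645277) = 0.851238;  |Δ| = 0.043425
p(0.851238) = -0.015935
z5 = 0.851238 − (-0.015935)·(-0.043425)/(-0.194739) = 0.854792;  |Δ| = 0.003553
|z5 − z4| = 0.003553 < 10^{-2}

n = 5, z_n = 0.8548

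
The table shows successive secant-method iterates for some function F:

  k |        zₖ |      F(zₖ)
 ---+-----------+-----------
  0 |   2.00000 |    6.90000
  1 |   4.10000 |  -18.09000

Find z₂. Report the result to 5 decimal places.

2.57983

z₂ = 4.10000 − (-18.09000)·(4.10000 − 2.00000) / (-18.09000 − 6.90000)
   = 4.10000 − (-37.9890000)/(-24.9900000) = 2.5798319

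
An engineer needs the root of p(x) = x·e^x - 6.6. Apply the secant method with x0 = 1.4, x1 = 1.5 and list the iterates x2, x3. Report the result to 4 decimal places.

p(1.4) = -0.922720, p(1.5) = 0.122534
x2 = 1.500000 − 0.122534·(1.500000 − 1.400000) / (0.122534 − (-0.922720)) = 1.500000 − (0.012253)/(1.045254) = 1.488277
p(1.488277) = -0.007739
x3 = 1.488277 − (-0.007739)·(1.488277 − 1.500000) / (-0.007739 − 0.122534) = 1.488277 − (0.000091)/(-0.130273) = 1.488974

1.4883, 1.4890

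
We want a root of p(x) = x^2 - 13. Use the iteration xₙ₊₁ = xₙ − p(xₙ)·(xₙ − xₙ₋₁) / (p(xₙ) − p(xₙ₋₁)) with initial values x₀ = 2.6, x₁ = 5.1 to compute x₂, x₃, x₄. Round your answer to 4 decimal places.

p(2.6) = -6.240000, p(5.1) = 13.010000
x₂ = 5.100000 − 13.010000·(5.100000 − 2.600000) / (13.010000 − (-6.240000)) = 5.100000 − (32.525000)/(19.250000) = 3.410390
p(3.410390) = -1.369243
x₃ = 3.410390 − (-1.369243)·(3.410390 − 5.100000) / (-1.369243 − 13.010000) = 3.410390 − (2.313487)/(-14.379243) = 3.571280
p(3.571280) = -0.245957
x₄ = 3.571280 − (-0.245957)·(3.571280 − 3.410390) / (-0.245957 − (-1.369243)) = 3.571280 − (-0.039572)/(1.123286) = 3.606509

3.4104, 3.5713, 3.6065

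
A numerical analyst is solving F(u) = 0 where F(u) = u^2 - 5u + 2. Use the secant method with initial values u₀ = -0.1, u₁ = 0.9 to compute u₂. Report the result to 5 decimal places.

0.49762

F(-0.1) = 2.5100000, F(0.9) = -1.6900000
u₂ = 0.9000000 − (-1.6900000)·(0.9000000 − (-0.1000000)) / (-1.6900000 − 2.5100000) = 0.9000000 − (-1.6900000)/(-4.2000000) = 0.4976190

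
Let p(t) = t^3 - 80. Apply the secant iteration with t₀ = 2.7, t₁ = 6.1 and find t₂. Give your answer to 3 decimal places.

p(2.7) = -60.31700, p(6.1) = 146.98100
t₂ = 6.10000 − 146.98100·(6.10000 − 2.70000) / (146.98100 − (-60.31700)) = 6.10000 − (499.73540)/(207.29800) = 3.68929

3.689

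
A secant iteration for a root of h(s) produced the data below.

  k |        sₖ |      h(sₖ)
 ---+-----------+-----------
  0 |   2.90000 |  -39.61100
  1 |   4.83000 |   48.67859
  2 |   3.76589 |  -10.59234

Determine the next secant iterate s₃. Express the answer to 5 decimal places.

s₃ = 3.76589 − (-10.59234)·(3.76589 − 4.83000) / (-10.59234 − 48.67859)
   = 3.76589 − (11.2714149)/(-59.2709300) = 3.9560577

3.95606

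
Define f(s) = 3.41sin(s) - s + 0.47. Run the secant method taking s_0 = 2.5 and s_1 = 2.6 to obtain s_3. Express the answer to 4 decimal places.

2.5029

f(2.5) = 0.010790, f(2.6) = -0.372140
s_2 = 2.600000 − (-0.372140)·(2.600000 − 2.500000) / (-0.372140 − 0.010790) = 2.600000 − (-0.037214)/(-0.382930) = 2.502818
f(2.502818) = 0.000266
s_3 = 2.502818 − 0.000266·(2.502818 − 2.600000) / (0.000266 − (-0.372140)) = 2.502818 − (-0.000026)/(0.372407) = 2.502887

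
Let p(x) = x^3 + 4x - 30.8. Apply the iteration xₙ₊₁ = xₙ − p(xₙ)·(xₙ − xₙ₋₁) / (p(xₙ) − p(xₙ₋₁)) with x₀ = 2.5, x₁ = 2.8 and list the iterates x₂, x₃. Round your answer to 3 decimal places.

p(2.5) = -5.17500, p(2.8) = 2.35200
x₂ = 2.80000 − 2.35200·(2.80000 − 2.50000) / (2.35200 − (-5.17500)) = 2.80000 − (0.70560)/(7.52700) = 2.70626
p(2.70626) = -0.15480
x₃ = 2.70626 − (-0.15480)·(2.70626 − 2.80000) / (-0.15480 − 2.35200) = 2.70626 − (0.01451)/(-2.50680) = 2.71205

2.706, 2.712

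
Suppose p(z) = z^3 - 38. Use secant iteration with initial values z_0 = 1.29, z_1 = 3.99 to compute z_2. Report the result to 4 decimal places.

2.8673

p(1.29) = -35.853311, p(3.99) = 25.521199
z_2 = 3.990000 − 25.521199·(3.990000 − 1.290000) / (25.521199 − (-35.853311)) = 3.990000 − (68.907237)/(61.374510) = 2.867266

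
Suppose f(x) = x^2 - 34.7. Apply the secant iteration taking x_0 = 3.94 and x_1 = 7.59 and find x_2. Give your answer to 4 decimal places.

5.6032

f(3.94) = -19.176400, f(7.59) = 22.908100
x_2 = 7.590000 − 22.908100·(7.590000 − 3.940000) / (22.908100 − (-19.176400)) = 7.590000 − (83.614565)/(42.084500) = 5.603174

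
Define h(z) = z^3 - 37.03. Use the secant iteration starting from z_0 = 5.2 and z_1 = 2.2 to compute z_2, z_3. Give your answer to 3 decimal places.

2.809, 3.595

h(5.2) = 103.57800, h(2.2) = -26.38200
z_2 = 2.20000 − (-26.38200)·(2.20000 − 5.20000) / (-26.38200 − 103.57800) = 2.20000 − (79.14600)/(-129.96000) = 2.80900
h(2.80900) = -14.86557
z_3 = 2.80900 − (-14.86557)·(2.80900 − 2.20000) / (-14.86557 − (-26.38200)) = 2.80900 − (-9.05318)/(11.51643) = 3.59511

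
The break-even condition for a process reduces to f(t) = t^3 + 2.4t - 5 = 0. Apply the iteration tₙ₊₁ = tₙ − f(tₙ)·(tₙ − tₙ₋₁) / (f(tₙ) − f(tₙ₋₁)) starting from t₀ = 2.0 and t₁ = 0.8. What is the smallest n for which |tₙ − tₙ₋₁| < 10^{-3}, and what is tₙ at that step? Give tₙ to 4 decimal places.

f(2.0) = 7.800000, f(0.8) = -2.568000
t₂ = 0.800000 − (-2.568000)·(-1.200000)/(-10.368000) = 1.097222;  |Δ| = 0.297222
f(1.097222) = -1.045725
t₃ = 1.097222 − (-1.045725)·(0.297222)/(1.522275) = 1.301399;  |Δ| = 0.204176
f(1.301399) = 0.327455
t₄ = 1.301399 − 0.327455·(0.204176)/(1.373179) = 1.252710;  |Δ| = 0.048689
f(1.252710) = -0.027642
t₅ = 1.252710 − (-0.027642)·(-0.048689)/(-0.355097) = 1.256500;  |Δ| = 0.003790
f(1.256500) = -0.000648
t₆ = 1.256500 − (-0.000648)·(0.003790)/(0.026994) = 1.256591;  |Δ| = 0.000091
|t₆ − t₅| = 0.000091 < 10^{-3}

n = 6, tₙ = 1.2566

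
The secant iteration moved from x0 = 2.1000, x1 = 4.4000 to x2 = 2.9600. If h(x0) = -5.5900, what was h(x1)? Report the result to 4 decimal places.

9.3600

The secant line through (2.1000, -5.5900) and (4.4000, h(x1)) crosses zero at x2 = 2.9600.
So (2.1000, -5.5900), (4.4000, h(x1)), (2.9600, 0) are collinear:
h(x1) = -5.5900 · (4.4000 − 2.9600) / (2.1000 − 2.9600) = -5.5900 · (1.440000)/(-0.860000) = 9.360000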